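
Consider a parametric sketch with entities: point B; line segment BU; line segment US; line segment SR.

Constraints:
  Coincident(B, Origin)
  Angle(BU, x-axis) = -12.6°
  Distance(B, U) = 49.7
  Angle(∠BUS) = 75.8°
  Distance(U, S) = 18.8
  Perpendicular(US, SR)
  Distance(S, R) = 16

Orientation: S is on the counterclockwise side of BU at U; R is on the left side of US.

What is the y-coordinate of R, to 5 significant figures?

7.5042

B is at the origin; BU runs at -12.6° with length 49.7, so U = 49.7·(cos -12.6°, sin -12.6°) = (48.503, -10.842). ∠BUS = 75.8°, so US runs at -12.6° + (180° − 75.8°) = 91.600° from the x-axis; with |US| = 18.8, S = U + 18.8·(cos 91.600°, sin 91.600°) = (47.978, 7.9510). US ⟂ SR; with |SR| = 16.0 on the left of US, R = S + 16.0·(-0.99961, -0.027922) = (31.984, 7.5042). So R.y = 7.5042.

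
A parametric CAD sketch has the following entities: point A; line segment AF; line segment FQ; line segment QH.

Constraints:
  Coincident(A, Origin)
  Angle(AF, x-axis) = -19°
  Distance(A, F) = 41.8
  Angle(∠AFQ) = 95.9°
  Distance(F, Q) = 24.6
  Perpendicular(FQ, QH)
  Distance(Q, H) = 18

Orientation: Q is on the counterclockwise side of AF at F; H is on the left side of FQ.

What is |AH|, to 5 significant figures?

37.296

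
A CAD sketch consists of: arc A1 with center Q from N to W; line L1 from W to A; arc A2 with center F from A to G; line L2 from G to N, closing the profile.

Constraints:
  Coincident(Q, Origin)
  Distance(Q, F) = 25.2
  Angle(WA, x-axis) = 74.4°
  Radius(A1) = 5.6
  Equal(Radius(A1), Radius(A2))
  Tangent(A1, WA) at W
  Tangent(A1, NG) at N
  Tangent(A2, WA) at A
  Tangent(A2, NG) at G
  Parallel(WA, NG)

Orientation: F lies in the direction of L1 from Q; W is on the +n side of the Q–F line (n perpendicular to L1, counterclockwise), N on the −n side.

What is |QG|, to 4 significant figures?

25.81

The slot axis is L1's direction at 74.4°, so u = (cos 74.4°, sin 74.4°) = (0.2689, 0.9632) and n = (−sin 74.4°, cos 74.4°) = (-0.9632, 0.2689). Q is at the origin and F lies 25.2 along u from Q, so F = 25.2·u = (6.777, 24.27). Tangency of A1 to both parallel lines with radius 5.6 puts W and N at Q ± 5.6·n: W = (-5.394, 1.506), N = (5.394, -1.506). Equal radii place A and G the same way about F: A = F + 5.6·n = (1.383, 25.78), G = F − 5.6·n = (12.17, 22.77). Then |QG| = |G − Q| = 25.81.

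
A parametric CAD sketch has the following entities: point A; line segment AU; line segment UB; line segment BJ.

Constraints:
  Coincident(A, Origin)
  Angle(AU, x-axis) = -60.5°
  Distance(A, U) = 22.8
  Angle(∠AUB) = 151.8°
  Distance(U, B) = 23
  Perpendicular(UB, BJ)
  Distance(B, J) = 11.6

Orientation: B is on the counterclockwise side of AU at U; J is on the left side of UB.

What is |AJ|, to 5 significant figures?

43.102

A is at the origin; AU runs at -60.5° with length 22.8, so U = 22.8·(cos -60.5°, sin -60.5°) = (11.227, -19.844). ∠AUB = 151.8°, so UB runs at -60.5° + (180° − 151.8°) = -32.300° from the x-axis; with |UB| = 23.0, B = U + 23.0·(cos -32.300°, sin -32.300°) = (30.668, -32.134). UB ⟂ BJ; with |BJ| = 11.6 on the left of UB, J = B + 11.6·(0.53435, 0.84526) = (36.867, -22.329). Then |AJ| = |J − A| = 43.102.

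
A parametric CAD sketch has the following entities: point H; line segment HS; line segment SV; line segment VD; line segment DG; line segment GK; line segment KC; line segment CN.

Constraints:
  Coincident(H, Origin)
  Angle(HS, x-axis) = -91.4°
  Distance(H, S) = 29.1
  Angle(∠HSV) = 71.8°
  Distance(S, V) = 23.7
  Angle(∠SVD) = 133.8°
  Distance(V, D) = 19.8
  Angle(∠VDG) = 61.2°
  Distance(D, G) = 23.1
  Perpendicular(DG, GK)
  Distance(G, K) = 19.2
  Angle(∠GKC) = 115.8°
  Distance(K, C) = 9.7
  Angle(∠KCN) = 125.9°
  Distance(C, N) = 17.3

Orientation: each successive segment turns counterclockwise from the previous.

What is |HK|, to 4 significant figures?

25.94

∠VDG = 61.2° gives DG at -178.2° from the x-axis; with |DG| = 23.1, G = (7.878, -5.325). The perpendicularity gives GK at right angles to DG, so GK runs at -88.20°; with |GK| = 19.2, K = (8.481, -24.52). Then |HK| = |K − H| = 25.94.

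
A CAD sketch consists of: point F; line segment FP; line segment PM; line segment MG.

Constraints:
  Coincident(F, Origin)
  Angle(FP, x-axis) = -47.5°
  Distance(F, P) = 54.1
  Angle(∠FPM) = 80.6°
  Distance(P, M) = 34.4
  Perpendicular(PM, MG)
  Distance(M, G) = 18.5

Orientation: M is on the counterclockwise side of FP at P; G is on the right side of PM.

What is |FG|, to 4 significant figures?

76.28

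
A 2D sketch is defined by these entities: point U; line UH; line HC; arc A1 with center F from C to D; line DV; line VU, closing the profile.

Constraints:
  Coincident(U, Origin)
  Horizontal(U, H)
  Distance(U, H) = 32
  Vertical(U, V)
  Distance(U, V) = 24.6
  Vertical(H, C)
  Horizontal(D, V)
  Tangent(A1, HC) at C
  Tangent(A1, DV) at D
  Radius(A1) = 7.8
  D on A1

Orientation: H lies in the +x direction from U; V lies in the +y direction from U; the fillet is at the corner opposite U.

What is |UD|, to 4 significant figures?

34.51

U is at the origin; UH is horizontal with |UH| = 32.0 and H on the +x side, so H = (32.00, 0.000). U and V share the same x with |UV| = 24.6 and V on the +y side, so V = (0.000, 24.60). The virtual corner opposite U is at (32.00, 24.60). A1 meets HC tangentially, so FC is at right angles to HC and the tangent condition forces FD to be normal to DV, with radius 7.8, so the center F sits 7.8 in from both sides at F = (24.20, 16.80). That places the tangent points at C = (32.00, 16.80) on HC and D = (24.20, 24.60) on DV. Then |UD| = |D − U| = 34.51.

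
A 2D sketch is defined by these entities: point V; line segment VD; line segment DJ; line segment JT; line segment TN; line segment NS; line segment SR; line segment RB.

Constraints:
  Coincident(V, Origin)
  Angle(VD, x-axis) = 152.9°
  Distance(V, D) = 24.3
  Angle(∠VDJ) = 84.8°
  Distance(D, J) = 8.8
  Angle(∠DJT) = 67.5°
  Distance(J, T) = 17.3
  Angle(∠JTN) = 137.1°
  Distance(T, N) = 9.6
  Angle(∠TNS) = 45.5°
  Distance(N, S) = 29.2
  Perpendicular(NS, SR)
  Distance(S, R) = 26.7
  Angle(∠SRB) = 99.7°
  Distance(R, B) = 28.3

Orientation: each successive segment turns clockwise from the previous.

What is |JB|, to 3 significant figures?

32.9

V is at the origin; VD runs at 152.9° with length 24.3, so D = (-21.6, 11.1). ∠VDJ = 84.8° gives DJ at 57.7° from the x-axis; with |DJ| = 8.8, J = (-16.9, 18.5). ∠DJT = 67.5° gives JT at -54.8° from the x-axis; with |JT| = 17.3, T = (-6.96, 4.37). ∠JTN = 137.1° gives TN at -97.7° from the x-axis; with |TN| = 9.6, N = (-8.24, -5.14). ∠TNS = 45.5° gives NS at 128° from the x-axis; with |NS| = 29.2, S = (-26.1, 17.9). The perpendicularity gives SR at right angles to NS, so SR runs at 37.8°; with |SR| = 26.7, R = (-5.04, 34.3). ∠SRB = 99.7° gives RB at -42.5° from the x-axis; with |RB| = 28.3, B = (15.8, 15.2). Then |JB| = |B − J| = 32.9.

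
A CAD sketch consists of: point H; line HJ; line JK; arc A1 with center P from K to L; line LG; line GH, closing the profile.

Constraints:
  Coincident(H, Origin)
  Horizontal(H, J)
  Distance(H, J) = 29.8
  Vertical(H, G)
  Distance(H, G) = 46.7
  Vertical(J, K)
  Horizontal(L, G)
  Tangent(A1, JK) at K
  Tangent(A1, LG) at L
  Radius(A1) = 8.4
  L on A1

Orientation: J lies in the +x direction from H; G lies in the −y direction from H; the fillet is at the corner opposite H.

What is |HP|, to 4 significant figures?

43.87

H is at the origin; HJ is horizontal with |HJ| = 29.8 and J on the +x side, so J = (29.80, 0.000). HG is vertical with |HG| = 46.7 and G on the −y side, so G = (0.000, -46.70). The virtual corner opposite H is at (29.80, -46.70). Since A1 is tangent to JK there, PK ⟂ JK and the tangent condition forces PL to be normal to LG, with radius 8.4, so the center P sits 8.4 in from both sides at P = (21.40, -38.30). Then |HP| = |P − H| = 43.87.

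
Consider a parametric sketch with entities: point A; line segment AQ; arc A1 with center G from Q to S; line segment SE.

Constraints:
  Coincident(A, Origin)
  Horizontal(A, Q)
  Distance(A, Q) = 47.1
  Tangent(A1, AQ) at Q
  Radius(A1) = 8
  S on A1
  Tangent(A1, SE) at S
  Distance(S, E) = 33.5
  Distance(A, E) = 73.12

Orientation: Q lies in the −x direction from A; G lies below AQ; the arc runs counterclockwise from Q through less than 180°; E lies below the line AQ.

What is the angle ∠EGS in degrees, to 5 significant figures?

76.569°

Checks: |GS| = 8.000 ✓; ∠(GS, SE) = 90.00° ✓; |SE| = 33.50 ✓; |AE| = 73.12 ✓.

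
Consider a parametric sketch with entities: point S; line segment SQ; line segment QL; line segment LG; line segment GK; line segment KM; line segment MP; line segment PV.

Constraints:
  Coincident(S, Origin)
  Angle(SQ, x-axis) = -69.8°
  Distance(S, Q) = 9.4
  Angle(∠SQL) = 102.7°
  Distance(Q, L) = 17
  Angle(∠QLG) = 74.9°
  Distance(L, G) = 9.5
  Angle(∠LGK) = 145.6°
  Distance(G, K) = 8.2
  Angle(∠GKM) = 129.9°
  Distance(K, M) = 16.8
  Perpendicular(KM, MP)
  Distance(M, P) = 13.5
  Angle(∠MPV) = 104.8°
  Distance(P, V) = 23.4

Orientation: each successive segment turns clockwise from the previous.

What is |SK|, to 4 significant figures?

11.65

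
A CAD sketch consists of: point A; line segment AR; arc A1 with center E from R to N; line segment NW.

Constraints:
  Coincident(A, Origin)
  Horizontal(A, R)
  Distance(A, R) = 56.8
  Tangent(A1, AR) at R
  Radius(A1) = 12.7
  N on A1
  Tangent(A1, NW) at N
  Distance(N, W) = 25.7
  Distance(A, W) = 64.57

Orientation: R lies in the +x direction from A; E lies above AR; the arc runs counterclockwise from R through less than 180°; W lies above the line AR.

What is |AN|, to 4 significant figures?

69.76

Checks: |EN| = 12.70 ✓; ∠(EN, NW) = 90.00° ✓; |NW| = 25.70 ✓; |AW| = 64.57 ✓.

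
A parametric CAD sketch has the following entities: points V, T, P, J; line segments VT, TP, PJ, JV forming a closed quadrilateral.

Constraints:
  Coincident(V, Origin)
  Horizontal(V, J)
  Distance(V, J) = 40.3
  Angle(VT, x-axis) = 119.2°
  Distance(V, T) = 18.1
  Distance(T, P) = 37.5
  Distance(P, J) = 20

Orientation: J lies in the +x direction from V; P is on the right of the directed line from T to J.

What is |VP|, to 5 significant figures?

22.313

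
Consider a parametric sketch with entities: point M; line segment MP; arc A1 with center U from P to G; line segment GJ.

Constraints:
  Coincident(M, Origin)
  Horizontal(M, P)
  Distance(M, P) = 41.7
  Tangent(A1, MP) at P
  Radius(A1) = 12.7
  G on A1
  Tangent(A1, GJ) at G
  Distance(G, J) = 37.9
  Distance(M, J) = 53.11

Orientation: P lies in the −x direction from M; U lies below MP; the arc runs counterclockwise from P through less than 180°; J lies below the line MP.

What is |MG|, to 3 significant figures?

55.0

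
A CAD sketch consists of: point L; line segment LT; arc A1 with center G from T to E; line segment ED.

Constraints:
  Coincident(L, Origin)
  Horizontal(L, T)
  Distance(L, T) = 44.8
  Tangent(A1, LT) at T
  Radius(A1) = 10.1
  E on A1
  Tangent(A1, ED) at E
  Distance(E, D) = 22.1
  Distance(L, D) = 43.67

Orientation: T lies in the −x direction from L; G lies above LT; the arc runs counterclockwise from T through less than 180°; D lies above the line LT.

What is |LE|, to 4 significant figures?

35.85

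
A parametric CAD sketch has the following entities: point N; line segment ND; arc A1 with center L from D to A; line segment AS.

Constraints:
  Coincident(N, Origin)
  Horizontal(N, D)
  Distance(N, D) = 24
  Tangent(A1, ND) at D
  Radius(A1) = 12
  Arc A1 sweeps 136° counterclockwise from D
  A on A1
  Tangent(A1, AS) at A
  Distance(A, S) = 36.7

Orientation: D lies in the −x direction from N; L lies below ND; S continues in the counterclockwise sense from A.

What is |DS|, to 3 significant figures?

49.5

On A1, D sits at bearing 90° from L; a 136° counterclockwise sweep puts A at bearing 226°, so A = L + 12.0·(cos 226°, sin 226°) = (-32.3, -20.6). Tangency of A1 to AS means the radius LA is perpendicular to AS, so AS runs along (−sin 226°, cos 226°); with |AS| = 36.7, S = (-5.94, -46.1). Then |DS| = |S − D| = 49.5.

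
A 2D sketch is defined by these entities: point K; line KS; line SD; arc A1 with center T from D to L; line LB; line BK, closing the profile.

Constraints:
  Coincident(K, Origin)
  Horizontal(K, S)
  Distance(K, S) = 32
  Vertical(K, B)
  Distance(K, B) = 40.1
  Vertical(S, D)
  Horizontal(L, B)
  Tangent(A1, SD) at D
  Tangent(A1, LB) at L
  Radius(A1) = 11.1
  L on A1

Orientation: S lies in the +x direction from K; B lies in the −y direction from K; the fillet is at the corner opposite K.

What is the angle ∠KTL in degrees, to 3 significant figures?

144°

The virtual corner opposite K is at (32.0, -40.1). Tangency of A1 to SD means the radius TD is perpendicular to SD and tangency of A1 to LB means the radius TL is perpendicular to LB, with radius 11.1, so the center T sits 11.1 in from both sides at T = (20.9, -29.0). That places the tangent points at D = (32.0, -29.0) on SD and L = (20.9, -40.1) on LB. Then cos ∠KTL = TK·TL / (|TK||TL|), giving 144°.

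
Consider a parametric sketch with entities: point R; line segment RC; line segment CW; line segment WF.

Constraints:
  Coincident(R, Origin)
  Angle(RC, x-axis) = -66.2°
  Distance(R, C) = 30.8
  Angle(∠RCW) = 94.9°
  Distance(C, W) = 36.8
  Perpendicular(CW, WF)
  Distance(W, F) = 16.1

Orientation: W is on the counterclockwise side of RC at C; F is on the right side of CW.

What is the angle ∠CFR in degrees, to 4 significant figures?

26.25°

R is at the origin; RC runs at -66.2° with length 30.8, so C = 30.8·(cos -66.2°, sin -66.2°) = (12.43, -28.18). ∠RCW = 94.9°, so CW runs at -66.2° + (180° − 94.9°) = 18.90° from the x-axis; with |CW| = 36.8, W = C + 36.8·(cos 18.90°, sin 18.90°) = (47.25, -16.26). The perpendicularity gives WF at right angles to CW; with |WF| = 16.1 on the right of CW, F = W + 16.1·(0.3239, -0.9461) = (52.46, -31.49). Then cos ∠CFR = FC·FR / (|FC||FR|), giving 26.25°.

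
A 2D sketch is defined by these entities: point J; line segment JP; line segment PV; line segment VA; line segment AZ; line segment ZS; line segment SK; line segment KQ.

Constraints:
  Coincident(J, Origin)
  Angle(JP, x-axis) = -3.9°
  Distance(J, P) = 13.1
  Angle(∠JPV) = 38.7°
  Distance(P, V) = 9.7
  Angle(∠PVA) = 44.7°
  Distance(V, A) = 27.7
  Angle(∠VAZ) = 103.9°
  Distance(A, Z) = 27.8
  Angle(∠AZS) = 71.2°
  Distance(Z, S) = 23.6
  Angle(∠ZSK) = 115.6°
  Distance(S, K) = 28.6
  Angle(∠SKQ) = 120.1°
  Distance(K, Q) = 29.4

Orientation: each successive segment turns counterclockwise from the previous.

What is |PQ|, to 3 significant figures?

33.8

J is at the origin; JP runs at -3.9° with length 13.1, so P = (13.1, -0.891). ∠JPV = 38.7° gives PV at 137° from the x-axis; with |PV| = 9.7, V = (5.93, 5.67). ∠PVA = 44.7° gives VA at -87.3° from the x-axis; with |VA| = 27.7, A = (7.23, -22.0). ∠VAZ = 103.9° gives AZ at -11.2° from the x-axis; with |AZ| = 27.8, Z = (34.5, -27.4). ∠AZS = 71.2° gives ZS at 97.6° from the x-axis; with |ZS| = 23.6, S = (31.4, -4.00). ∠ZSK = 115.6° gives SK at 162° from the x-axis; with |SK| = 28.6, K = (4.18, 4.84). ∠SKQ = 120.1° gives KQ at -138° from the x-axis; with |KQ| = 29.4, Q = (-17.7, -14.8). Then |PQ| = |Q − P| = 33.8.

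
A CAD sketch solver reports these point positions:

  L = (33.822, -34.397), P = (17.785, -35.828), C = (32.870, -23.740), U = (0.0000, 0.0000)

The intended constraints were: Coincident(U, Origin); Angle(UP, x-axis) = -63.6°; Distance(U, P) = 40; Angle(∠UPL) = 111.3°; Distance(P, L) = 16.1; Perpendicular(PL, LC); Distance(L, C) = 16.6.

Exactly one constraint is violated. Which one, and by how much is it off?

Distance(L, C) = 16.6 — off by 5.90.

U = (0.00, 0.00) ✓; UP at -63.60° ✓; |UP| = 40.00 ✓; ∠UPL = 111.3° ✓; |PL| = 16.10 ✓; ∠(PL, LC) = 90.01° ✓; |LC| = 10.70 ✗.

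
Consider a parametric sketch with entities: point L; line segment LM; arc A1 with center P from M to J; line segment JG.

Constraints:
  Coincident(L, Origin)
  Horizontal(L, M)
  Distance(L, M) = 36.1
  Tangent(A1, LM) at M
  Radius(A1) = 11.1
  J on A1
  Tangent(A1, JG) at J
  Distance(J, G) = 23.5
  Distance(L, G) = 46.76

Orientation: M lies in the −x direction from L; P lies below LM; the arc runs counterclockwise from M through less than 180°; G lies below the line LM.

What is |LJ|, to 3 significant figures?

48.2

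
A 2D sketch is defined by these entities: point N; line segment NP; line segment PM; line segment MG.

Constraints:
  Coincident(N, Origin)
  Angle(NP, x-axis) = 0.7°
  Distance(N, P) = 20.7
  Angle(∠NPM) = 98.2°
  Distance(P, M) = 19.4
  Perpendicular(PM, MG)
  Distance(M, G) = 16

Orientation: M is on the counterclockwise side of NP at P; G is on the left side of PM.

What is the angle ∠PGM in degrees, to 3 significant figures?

50.5°

∠NPM = 98.2°, so PM runs at 0.7° + (180° − 98.2°) = 82.5° from the x-axis; with |PM| = 19.4, M = P + 19.4·(cos 82.5°, sin 82.5°) = (23.2, 19.5). The perpendicularity gives MG at right angles to PM; with |MG| = 16.0 on the left of PM, G = M + 16.0·(-0.991, 0.131) = (7.37, 21.6). Then cos ∠PGM = GP·GM / (|GP||GM|), giving 50.5°.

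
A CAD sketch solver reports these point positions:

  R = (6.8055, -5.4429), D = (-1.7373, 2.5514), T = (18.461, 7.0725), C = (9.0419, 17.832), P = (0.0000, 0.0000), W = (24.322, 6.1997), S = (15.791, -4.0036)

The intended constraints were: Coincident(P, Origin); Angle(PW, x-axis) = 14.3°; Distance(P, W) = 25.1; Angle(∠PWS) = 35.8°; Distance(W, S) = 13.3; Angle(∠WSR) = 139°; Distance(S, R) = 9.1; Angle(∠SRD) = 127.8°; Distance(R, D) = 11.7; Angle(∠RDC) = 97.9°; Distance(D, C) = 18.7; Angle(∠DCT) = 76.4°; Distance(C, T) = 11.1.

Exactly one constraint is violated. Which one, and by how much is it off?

Distance(C, T) = 11.1 — off by 3.20.

P = (0.00, 0.00) ✓; PW at 14.30° ✓; |PW| = 25.10 ✓; ∠PWS = 35.80° ✓; |WS| = 13.30 ✓; ∠WSR = 139.0° ✓; |SR| = 9.100 ✓; ∠SRD = 127.8° ✓; |RD| = 11.70 ✓; ∠RDC = 97.90° ✓; |DC| = 18.70 ✓; ∠DCT = 76.40° ✓; |CT| = 14.30 ✗.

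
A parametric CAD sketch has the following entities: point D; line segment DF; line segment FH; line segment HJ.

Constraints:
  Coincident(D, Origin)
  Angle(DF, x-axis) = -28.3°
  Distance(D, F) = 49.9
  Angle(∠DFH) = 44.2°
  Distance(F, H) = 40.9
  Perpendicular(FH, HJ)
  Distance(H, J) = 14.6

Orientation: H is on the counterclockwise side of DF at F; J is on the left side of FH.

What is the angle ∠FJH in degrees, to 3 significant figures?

70.4°

∠DFH = 44.2°, so FH runs at -28.3° + (180° − 44.2°) = 108° from the x-axis; with |FH| = 40.9, H = F + 40.9·(cos 108°, sin 108°) = (31.6, 15.4). FH ⟂ HJ; with |HJ| = 14.6 on the left of FH, J = H + 14.6·(-0.954, -0.301) = (17.7, 11.0). Then cos ∠FJH = JF·JH / (|JF||JH|), giving 70.4°.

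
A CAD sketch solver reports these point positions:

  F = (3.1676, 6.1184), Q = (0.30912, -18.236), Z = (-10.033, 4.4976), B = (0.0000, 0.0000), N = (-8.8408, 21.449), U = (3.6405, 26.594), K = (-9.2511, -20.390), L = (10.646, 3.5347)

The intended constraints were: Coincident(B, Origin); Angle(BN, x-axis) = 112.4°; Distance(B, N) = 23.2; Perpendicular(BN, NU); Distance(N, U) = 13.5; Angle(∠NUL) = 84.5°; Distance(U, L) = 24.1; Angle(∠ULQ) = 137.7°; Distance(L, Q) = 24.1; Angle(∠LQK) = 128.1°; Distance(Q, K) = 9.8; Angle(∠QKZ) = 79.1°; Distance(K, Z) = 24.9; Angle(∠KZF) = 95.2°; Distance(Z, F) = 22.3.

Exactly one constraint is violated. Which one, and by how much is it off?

Distance(Z, F) = 22.3 — off by 9.00.

B = (0.00, 0.00) ✓; BN at 112.4° ✓; |BN| = 23.20 ✓; ∠(BN, NU) = 90.00° ✓; |NU| = 13.50 ✓; ∠NUL = 84.50° ✓; |UL| = 24.10 ✓; ∠ULQ = 137.7° ✓; |LQ| = 24.10 ✓; ∠LQK = 128.1° ✓; |QK| = 9.800 ✓; ∠QKZ = 79.10° ✓; |KZ| = 24.90 ✓; ∠KZF = 95.20° ✓; |ZF| = 13.30 ✗.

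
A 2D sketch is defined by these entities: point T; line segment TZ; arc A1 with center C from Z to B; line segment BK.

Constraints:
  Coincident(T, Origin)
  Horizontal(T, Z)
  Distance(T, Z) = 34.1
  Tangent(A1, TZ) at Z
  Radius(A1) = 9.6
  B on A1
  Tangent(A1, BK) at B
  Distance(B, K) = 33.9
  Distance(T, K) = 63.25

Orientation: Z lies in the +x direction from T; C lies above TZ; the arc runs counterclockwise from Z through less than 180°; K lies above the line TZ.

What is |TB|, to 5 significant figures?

44.509

Checks: |CB| = 9.600 ✓; ∠(CB, BK) = 90.00° ✓; |BK| = 33.90 ✓; |TK| = 63.25 ✓.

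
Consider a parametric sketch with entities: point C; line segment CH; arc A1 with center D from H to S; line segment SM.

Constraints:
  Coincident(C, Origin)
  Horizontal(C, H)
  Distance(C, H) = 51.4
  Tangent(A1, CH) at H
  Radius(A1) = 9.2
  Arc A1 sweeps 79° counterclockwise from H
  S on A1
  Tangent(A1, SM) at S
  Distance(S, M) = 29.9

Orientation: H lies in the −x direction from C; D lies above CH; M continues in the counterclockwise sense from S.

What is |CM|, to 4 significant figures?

51.94

On A1, H sits at bearing -90° from D; a 79° counterclockwise sweep puts S at bearing -11°, so S = D + 9.2·(cos -11°, sin -11°) = (-42.37, 7.445). A1 meets SM tangentially, so DS is at right angles to SM, so SM runs along (−sin -11°, cos -11°); with |SM| = 29.9, M = (-36.66, 36.80). Then |CM| = |M − C| = 51.94.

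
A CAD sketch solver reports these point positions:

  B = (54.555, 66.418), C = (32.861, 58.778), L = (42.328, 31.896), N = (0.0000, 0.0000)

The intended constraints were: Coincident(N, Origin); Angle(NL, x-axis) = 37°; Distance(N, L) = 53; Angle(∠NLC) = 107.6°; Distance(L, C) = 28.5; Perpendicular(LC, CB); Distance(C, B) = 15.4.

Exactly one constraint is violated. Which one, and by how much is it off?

Distance(C, B) = 15.4 — off by 7.60.

N = (0.00, 0.00) ✓; NL at 37.00° ✓; |NL| = 53.00 ✓; ∠NLC = 107.6° ✓; |LC| = 28.50 ✓; ∠(LC, CB) = 90.00° ✓; |CB| = 23.00 ✗.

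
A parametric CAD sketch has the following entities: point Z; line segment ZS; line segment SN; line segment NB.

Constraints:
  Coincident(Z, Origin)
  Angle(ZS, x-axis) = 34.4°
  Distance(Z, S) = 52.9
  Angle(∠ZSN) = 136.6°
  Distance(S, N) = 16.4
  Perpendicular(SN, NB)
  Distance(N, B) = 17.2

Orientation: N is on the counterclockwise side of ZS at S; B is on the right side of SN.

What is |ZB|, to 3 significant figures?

76.6

Z is at the origin; ZS runs at 34.4° with length 52.9, so S = 52.9·(cos 34.4°, sin 34.4°) = (43.6, 29.9). ∠ZSN = 136.6°, so SN runs at 34.4° + (180° − 136.6°) = 77.8° from the x-axis; with |SN| = 16.4, N = S + 16.4·(cos 77.8°, sin 77.8°) = (47.1, 45.9). SN ⟂ NB; with |NB| = 17.2 on the right of SN, B = N + 17.2·(0.977, -0.211) = (63.9, 42.3). Then |ZB| = |B − Z| = 76.6.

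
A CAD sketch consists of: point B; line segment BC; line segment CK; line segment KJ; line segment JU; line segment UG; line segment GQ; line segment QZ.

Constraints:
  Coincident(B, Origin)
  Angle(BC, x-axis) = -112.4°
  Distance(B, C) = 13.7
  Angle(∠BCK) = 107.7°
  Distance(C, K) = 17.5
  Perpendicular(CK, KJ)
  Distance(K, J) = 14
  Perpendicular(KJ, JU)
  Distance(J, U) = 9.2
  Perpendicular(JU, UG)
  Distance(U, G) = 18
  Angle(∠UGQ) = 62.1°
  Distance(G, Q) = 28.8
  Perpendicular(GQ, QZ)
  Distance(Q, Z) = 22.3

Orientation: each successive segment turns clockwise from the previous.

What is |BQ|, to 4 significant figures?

38.09

B is at the origin; BC runs at -112.4° with length 13.7, so C = (-5.221, -12.67). ∠BCK = 107.7° gives CK at 175.3° from the x-axis; with |CK| = 17.5, K = (-22.66, -11.23). CK ⟂ KJ, so KJ runs at 85.30°; with |KJ| = 14.0, J = (-21.51, 2.721). The perpendicularity gives JU at right angles to KJ, so JU runs at -4.700°; with |JU| = 9.2, U = (-12.35, 1.967). JU is perpendicular to UG, so UG runs at -94.70°; with |UG| = 18.0, G = (-13.82, -15.97). ∠UGQ = 62.1° gives GQ at 147.4° from the x-axis; with |GQ| = 28.8, Q = (-38.08, -0.4561). Then |BQ| = |Q − B| = 38.09.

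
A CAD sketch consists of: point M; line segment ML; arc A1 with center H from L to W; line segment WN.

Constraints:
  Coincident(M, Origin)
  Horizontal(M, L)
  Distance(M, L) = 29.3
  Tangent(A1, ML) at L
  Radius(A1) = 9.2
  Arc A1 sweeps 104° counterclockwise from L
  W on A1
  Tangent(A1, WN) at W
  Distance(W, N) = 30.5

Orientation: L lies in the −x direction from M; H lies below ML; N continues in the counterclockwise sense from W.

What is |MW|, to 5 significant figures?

39.898

M is at the origin; ML is horizontal with |ML| = 29.3 and L on the −x side, so L = (-29.300, 0.0000). Tangency of A1 to ML means the radius HL is perpendicular to ML, so H = L + (0, -9.2) = (-29.300, -9.2000). On A1, L sits at bearing 90° from H; a 104° counterclockwise sweep puts W at bearing 194°, so W = H + 9.2·(cos 194°, sin 194°) = (-38.227, -11.426). Then |MW| = |W − M| = 39.898.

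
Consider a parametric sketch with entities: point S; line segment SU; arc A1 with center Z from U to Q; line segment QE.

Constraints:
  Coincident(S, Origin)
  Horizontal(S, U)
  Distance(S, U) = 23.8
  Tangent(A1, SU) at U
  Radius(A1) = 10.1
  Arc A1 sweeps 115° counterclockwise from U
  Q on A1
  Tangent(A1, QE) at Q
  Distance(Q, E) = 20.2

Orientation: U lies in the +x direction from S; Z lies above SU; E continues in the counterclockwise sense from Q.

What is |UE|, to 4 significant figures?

32.68

S is at the origin; S and U share the same y with |SU| = 23.8 and U on the +x side, so U = (23.80, 0.000). A1 meets SU tangentially, so ZU is at right angles to SU, so Z = U + (0, 10.1) = (23.80, 10.10). On A1, U sits at bearing -90° from Z; a 115° counterclockwise sweep puts Q at bearing 25°, so Q = Z + 10.1·(cos 25°, sin 25°) = (32.95, 14.37). Tangency of A1 to QE means the radius ZQ is perpendicular to QE, so QE runs along (−sin 25°, cos 25°); with |QE| = 20.2, E = (24.42, 32.68). Then |UE| = |E − U| = 32.68.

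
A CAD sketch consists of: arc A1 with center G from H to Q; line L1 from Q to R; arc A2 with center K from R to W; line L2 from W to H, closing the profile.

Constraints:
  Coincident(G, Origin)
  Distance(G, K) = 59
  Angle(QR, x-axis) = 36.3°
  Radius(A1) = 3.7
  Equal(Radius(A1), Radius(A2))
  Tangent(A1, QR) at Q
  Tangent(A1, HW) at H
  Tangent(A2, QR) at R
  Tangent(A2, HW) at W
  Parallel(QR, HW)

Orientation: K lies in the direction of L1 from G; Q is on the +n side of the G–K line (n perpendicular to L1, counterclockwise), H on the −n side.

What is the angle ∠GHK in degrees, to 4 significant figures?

86.41°

G is at the origin and K lies 59.0 along u from G, so K = 59.0·u = (47.55, 34.93). Tangency of A1 to both parallel lines with radius 3.7 puts Q and H at G ± 3.7·n: Q = (-2.190, 2.982), H = (2.190, -2.982). Then cos ∠GHK = HG·HK / (|HG||HK|), giving 86.41°.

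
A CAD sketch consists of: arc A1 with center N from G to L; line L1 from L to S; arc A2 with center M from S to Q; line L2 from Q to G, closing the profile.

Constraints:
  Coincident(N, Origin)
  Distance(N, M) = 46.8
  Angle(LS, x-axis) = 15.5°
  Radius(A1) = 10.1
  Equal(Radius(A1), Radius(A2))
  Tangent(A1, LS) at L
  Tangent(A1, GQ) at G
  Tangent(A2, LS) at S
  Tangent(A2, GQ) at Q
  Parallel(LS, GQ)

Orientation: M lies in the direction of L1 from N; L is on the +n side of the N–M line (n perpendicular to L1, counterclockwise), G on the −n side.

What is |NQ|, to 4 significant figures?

47.88

The slot axis is L1's direction at 15.5°, so u = (cos 15.5°, sin 15.5°) = (0.9636, 0.2672) and n = (−sin 15.5°, cos 15.5°) = (-0.2672, 0.9636). N is at the origin and M lies 46.8 along u from N, so M = 46.8·u = (45.10, 12.51). Tangency of A1 to both parallel lines with radius 10.1 puts L and G at N ± 10.1·n: L = (-2.699, 9.733), G = (2.699, -9.733). Equal radii place S and Q the same way about M: S = M + 10.1·n = (42.40, 22.24), Q = M − 10.1·n = (47.80, 2.774). Then |NQ| = |Q − N| = 47.88.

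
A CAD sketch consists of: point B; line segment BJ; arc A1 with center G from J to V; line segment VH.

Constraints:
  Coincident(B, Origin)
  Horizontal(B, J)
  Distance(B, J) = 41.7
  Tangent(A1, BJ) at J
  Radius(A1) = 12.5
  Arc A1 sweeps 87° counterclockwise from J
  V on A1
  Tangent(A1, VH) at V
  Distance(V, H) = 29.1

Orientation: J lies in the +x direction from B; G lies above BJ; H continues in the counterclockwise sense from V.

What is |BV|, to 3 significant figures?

55.5

B is at the origin; B and J share the same y with |BJ| = 41.7 and J on the +x side, so J = (41.7, 0.00). A1 meets BJ tangentially, so GJ is at right angles to BJ, so G = J + (0, 12.5) = (41.7, 12.5). On A1, J sits at bearing -90° from G; an 87° counterclockwise sweep puts V at bearing -3°, so V = G + 12.5·(cos -3°, sin -3°) = (54.2, 11.8). Then |BV| = |V − B| = 55.5.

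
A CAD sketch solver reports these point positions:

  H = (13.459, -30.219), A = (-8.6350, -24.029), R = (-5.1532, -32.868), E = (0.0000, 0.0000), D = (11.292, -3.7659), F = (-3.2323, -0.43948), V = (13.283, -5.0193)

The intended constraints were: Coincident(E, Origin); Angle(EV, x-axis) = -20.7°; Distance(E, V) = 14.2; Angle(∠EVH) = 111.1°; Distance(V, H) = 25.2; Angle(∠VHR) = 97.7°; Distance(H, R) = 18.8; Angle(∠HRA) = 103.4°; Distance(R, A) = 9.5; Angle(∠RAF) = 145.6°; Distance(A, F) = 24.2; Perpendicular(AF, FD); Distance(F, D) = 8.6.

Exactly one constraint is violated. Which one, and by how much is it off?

Distance(F, D) = 8.6 — off by 6.30.

E = (0.00, 0.00) ✓; EV at -20.70° ✓; |EV| = 14.20 ✓; ∠EVH = 111.1° ✓; |VH| = 25.20 ✓; ∠VHR = 97.70° ✓; |HR| = 18.80 ✓; ∠HRA = 103.4° ✓; |RA| = 9.500 ✓; ∠RAF = 145.6° ✓; |AF| = 24.20 ✓; ∠(AF, FD) = 90.00° ✓; |FD| = 14.90 ✗.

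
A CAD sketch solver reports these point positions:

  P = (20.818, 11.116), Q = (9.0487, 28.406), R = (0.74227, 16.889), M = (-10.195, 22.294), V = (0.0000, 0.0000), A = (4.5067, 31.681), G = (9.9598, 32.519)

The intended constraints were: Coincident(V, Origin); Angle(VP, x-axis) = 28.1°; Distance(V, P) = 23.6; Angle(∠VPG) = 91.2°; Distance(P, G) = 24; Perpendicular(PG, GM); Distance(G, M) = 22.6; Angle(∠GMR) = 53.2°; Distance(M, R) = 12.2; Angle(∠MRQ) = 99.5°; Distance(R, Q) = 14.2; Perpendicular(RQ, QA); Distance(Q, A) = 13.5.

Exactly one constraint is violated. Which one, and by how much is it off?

Distance(Q, A) = 13.5 — off by 7.90.

V = (0.00, 0.00) ✓; VP at 28.10° ✓; |VP| = 23.60 ✓; ∠VPG = 91.20° ✓; |PG| = 24.00 ✓; ∠(PG, GM) = 90.00° ✓; |GM| = 22.60 ✓; ∠GMR = 53.20° ✓; |MR| = 12.20 ✓; ∠MRQ = 99.50° ✓; |RQ| = 14.20 ✓; ∠(RQ, QA) = 90.01° ✓; |QA| = 5.600 ✗.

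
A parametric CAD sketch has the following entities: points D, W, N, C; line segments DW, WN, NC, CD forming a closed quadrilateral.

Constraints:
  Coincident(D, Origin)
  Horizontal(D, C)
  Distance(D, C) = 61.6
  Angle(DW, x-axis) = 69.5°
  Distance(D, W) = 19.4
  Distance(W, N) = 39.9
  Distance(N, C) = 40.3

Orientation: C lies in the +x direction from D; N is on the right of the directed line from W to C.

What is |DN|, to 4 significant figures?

30.51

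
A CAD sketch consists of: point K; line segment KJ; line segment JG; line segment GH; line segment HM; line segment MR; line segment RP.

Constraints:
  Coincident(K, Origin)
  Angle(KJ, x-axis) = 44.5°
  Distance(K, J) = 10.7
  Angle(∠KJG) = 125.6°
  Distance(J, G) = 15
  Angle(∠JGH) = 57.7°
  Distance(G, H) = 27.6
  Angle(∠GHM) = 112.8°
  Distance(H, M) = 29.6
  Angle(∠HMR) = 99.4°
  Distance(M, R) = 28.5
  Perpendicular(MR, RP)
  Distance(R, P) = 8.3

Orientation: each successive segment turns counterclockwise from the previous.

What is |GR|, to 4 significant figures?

45.03

∠GHM = 112.8° gives HM at -71.60° from the x-axis; with |HM| = 29.6, M = (-6.112, -23.95). ∠HMR = 99.4° gives MR at 9.000° from the x-axis; with |MR| = 28.5, R = (22.04, -19.49). Then |GR| = |R − G| = 45.03.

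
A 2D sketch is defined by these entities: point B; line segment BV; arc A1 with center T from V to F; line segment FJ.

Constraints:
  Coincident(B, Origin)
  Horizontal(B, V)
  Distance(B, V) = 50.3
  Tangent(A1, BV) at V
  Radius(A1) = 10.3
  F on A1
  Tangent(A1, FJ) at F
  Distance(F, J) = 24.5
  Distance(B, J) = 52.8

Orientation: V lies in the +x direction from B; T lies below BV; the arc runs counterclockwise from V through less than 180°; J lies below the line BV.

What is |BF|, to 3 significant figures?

41.3

Checks: |TF| = 10.30 ✓; ∠(TF, FJ) = 90.00° ✓; |FJ| = 24.50 ✓; |BJ| = 52.80 ✓.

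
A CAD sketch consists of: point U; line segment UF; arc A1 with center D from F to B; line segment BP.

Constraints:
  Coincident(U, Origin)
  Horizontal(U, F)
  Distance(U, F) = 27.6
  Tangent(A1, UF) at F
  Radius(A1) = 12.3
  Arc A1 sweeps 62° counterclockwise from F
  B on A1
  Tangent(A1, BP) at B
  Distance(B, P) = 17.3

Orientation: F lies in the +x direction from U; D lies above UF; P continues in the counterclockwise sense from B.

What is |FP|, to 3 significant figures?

28.9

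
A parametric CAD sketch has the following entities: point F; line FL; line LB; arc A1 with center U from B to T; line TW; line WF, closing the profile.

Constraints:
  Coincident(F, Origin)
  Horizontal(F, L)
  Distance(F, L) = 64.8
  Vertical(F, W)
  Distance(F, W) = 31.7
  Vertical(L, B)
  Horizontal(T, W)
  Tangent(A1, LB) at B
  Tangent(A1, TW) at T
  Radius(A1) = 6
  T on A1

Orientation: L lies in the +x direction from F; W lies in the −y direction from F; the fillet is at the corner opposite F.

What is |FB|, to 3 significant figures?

69.7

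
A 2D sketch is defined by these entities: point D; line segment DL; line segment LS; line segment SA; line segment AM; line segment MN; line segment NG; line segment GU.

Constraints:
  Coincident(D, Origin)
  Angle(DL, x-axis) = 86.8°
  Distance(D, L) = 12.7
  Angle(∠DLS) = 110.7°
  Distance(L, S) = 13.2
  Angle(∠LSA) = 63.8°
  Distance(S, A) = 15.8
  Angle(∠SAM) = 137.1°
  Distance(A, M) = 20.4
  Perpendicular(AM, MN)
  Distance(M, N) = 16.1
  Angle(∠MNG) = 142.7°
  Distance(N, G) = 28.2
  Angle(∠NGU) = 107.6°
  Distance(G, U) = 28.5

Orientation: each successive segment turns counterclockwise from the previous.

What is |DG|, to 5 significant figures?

33.091

D is at the origin; DL runs at 86.8° with length 12.7, so L = (0.70893, 12.680). ∠DLS = 110.7° gives LS at 156.10° from the x-axis; with |LS| = 13.2, S = (-11.359, 18.028). ∠LSA = 63.8° gives SA at -87.700° from the x-axis; with |SA| = 15.8, A = (-10.725, 2.2408). ∠SAM = 137.1° gives AM at -44.800° from the x-axis; with |AM| = 20.4, M = (3.7501, -12.134). AM is perpendicular to MN, so MN runs at 45.200°; with |MN| = 16.1, N = (15.095, -0.70965). ∠MNG = 142.7° gives NG at 82.500° from the x-axis; with |NG| = 28.2, G = (18.776, 27.249). Then |DG| = |G − D| = 33.091.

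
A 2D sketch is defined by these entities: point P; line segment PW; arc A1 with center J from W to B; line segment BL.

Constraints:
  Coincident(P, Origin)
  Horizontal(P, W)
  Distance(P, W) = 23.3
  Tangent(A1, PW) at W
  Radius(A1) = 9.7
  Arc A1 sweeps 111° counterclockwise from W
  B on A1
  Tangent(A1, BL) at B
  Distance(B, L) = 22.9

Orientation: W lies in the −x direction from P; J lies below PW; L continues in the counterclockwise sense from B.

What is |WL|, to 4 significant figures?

34.57

On A1, W sits at bearing 90° from J; a 111° counterclockwise sweep puts B at bearing 201°, so B = J + 9.7·(cos 201°, sin 201°) = (-32.36, -13.18). A1 meets BL tangentially, so JB is at right angles to BL, so BL runs along (−sin 201°, cos 201°); with |BL| = 22.9, L = (-24.15, -34.56). Then |WL| = |L − W| = 34.57.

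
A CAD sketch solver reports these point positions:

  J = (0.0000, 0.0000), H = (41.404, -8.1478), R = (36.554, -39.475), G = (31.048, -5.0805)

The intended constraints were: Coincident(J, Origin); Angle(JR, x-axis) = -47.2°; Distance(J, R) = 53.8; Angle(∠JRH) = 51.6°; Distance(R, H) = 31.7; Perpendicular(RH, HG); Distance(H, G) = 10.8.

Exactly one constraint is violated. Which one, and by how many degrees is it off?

Perpendicular(RH, HG) — off by 7.70°.

J = (0.00, 0.00) ✓; JR at -47.20° ✓; |JR| = 53.80 ✓; ∠JRH = 51.60° ✓; |RH| = 31.70 ✓; ∠(RH, HG) = 82.30° ✗; |HG| = 10.80 ✓.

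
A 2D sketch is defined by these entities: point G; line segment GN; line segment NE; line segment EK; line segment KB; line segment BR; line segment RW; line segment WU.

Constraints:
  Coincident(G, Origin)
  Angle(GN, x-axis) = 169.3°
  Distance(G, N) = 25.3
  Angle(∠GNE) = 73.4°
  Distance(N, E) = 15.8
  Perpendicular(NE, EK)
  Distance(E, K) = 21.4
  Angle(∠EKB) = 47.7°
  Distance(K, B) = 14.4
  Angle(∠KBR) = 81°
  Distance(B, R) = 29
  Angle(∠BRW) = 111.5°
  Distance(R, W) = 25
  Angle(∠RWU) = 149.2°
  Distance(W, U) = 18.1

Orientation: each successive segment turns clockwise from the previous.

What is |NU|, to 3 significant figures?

62.3

G is at the origin; GN runs at 169.3° with length 25.3, so N = (-24.9, 4.70). ∠GNE = 73.4° gives NE at 62.7° from the x-axis; with |NE| = 15.8, E = (-17.6, 18.7). NE is perpendicular to EK, so EK runs at -27.3°; with |EK| = 21.4, K = (1.40, 8.92). ∠EKB = 47.7° gives KB at -160° from the x-axis; with |KB| = 14.4, B = (-12.1, 3.90). ∠KBR = 81.0° gives BR at 101° from the x-axis; with |BR| = 29.0, R = (-17.8, 32.3). ∠BRW = 111.5° gives RW at 32.9° from the x-axis; with |RW| = 25.0, W = (3.16, 45.9). ∠RWU = 149.2° gives WU at 2.10° from the x-axis; with |WU| = 18.1, U = (21.3, 46.6). Then |NU| = |U − N| = 62.3.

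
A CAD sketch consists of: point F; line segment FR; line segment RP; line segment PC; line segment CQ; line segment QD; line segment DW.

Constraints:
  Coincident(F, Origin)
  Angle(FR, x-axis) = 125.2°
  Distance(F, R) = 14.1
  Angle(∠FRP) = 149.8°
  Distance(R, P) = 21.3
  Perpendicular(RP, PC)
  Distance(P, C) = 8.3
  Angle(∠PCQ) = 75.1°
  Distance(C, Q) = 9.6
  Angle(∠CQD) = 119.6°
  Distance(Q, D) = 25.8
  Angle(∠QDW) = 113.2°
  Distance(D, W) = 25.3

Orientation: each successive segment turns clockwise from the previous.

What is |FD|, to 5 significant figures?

31.611

F is at the origin; FR runs at 125.2° with length 14.1, so R = (-8.1277, 11.522). ∠FRP = 149.8° gives RP at 95.000° from the x-axis; with |RP| = 21.3, P = (-9.9841, 32.741). The perpendicularity gives PC at right angles to RP, so PC runs at 5.0000°; with |PC| = 8.3, C = (-1.7157, 33.464). ∠PCQ = 75.1° gives CQ at -99.900° from the x-axis; with |CQ| = 9.6, Q = (-3.3662, 24.007). ∠CQD = 119.6° gives QD at -160.30° from the x-axis; with |QD| = 25.8, D = (-27.656, 15.310). Then |FD| = |D − F| = 31.611.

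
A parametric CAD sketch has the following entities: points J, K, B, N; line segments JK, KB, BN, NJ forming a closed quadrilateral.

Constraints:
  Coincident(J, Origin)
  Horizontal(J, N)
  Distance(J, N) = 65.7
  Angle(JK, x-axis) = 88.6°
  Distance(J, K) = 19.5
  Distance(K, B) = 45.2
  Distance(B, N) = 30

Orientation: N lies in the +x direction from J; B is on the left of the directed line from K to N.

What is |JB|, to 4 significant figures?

50.74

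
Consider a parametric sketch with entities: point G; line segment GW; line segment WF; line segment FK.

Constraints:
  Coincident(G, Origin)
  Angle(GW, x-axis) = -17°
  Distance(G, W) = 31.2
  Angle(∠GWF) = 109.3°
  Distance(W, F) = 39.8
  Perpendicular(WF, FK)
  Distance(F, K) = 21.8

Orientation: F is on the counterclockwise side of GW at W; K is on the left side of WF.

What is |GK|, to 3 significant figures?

50.7

G is at the origin; GW runs at -17.0° with length 31.2, so W = 31.2·(cos -17.0°, sin -17.0°) = (29.8, -9.12). ∠GWF = 109.3°, so WF runs at -17.0° + (180° − 109.3°) = 53.7° from the x-axis; with |WF| = 39.8, F = W + 39.8·(cos 53.7°, sin 53.7°) = (53.4, 23.0). WF is perpendicular to FK; with |FK| = 21.8 on the left of WF, K = F + 21.8·(-0.806, 0.592) = (35.8, 35.9). Then |GK| = |K − G| = 50.7.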